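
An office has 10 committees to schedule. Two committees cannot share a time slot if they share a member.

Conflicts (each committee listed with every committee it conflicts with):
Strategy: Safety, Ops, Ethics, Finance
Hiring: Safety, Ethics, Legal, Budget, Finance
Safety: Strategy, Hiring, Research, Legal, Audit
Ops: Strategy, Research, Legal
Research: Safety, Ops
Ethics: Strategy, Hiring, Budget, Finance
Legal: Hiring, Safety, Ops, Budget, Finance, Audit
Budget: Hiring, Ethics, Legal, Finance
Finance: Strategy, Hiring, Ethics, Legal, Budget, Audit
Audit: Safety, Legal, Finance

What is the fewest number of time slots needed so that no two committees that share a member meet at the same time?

4

Hiring, Ethics, Budget, Finance pairwise conflict, so at least 4 time slots are needed.
A valid assignment using 4 time slots: Strategy=3, Hiring=3, Safety=2, Ops=2, Research=1, Ethics=1, Legal=1, Budget=4, Finance=2, Audit=3. Each listed conflict is separated.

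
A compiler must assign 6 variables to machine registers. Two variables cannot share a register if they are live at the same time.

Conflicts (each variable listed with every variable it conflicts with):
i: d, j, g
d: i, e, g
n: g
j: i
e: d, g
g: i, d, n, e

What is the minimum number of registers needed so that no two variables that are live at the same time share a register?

3

d, e, g are mutually in conflict, so at least 3 registers are needed.
3 registers suffice: register 1 → {j, g}; register 2 → {d, n}; register 3 → {i, e}. No two conflicting variables share a register.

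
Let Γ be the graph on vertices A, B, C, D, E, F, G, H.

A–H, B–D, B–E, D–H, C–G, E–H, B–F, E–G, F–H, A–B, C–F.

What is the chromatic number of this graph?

The cycle F-H-E-G-C-F has odd length 5, so it cannot be 2-colored; at least 3 colors are needed.
One proper 3-coloring: A=2, B=1, C=1, D=2, E=2, F=2, G=3, H=1. No two adjacent vertices share a color.

3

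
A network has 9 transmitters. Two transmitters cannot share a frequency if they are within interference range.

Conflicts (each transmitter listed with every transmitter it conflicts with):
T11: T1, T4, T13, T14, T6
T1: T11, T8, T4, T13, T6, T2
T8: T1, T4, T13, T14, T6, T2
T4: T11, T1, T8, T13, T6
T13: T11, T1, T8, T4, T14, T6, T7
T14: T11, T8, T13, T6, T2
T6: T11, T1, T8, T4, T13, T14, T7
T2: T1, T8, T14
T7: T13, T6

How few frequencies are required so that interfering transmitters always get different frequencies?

5

T1, T8, T4, T13, T6 all conflict with each other, so at least 5 frequencies are needed.
Using 5 frequencies: T11=3, T1=4, T8=3, T4=5, T13=2, T14=4, T6=1, T2=1, T7=3. Every pair that conflicts lands in different frequencies.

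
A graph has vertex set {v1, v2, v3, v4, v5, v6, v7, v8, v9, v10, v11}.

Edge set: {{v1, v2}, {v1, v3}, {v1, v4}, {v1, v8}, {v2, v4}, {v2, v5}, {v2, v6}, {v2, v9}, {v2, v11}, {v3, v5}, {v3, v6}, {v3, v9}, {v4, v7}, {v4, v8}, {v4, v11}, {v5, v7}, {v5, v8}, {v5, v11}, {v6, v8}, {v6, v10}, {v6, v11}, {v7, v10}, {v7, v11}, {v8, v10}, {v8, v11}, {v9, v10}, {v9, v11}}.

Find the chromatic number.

3

v2, v4, v11 form a triangle, so at least 3 colors are needed.
3 colors suffice: color 1 → {v1, v10, v11}; color 2 → {v2, v3, v7, v8}; color 3 → {v4, v5, v6, v9}. Every edge joins two different colors.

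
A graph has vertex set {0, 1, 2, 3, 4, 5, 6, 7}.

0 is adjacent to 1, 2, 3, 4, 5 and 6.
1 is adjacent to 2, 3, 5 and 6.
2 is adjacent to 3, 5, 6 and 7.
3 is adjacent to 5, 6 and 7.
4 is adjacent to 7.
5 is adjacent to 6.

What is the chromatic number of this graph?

0, 1, 2, 3, 5, 6 are mutually adjacent (a clique of size 6), so at least 6 colors are needed.
6 colors suffice: 0=a, 1=e, 2=b, 3=c, 4=b, 5=d, 6=f, 7=a. Every edge joins two different colors.

6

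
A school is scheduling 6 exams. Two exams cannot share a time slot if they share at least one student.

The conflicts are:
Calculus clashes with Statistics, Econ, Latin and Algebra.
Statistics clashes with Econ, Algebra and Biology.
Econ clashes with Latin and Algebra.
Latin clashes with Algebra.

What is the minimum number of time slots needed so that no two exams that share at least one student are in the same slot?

Calculus, Statistics, Econ, Algebra all conflict with each other, so at least 4 time slots are needed.
Using 4 time slots: Calculus=1, Statistics=3, Econ=2, Latin=3, Algebra=4, Biology=1. No two conflicting exams share a time slot.

4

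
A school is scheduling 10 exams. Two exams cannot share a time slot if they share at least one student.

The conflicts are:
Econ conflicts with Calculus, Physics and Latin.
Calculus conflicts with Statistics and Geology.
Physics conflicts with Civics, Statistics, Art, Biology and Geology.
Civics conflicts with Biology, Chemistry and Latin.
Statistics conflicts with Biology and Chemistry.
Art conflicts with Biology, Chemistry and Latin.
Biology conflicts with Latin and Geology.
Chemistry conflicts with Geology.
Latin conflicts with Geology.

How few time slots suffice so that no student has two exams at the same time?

3

Civics, Biology, Latin pairwise conflict, so at least 3 time slots are needed.
Using 3 time slots: Econ=2, Calculus=1, Physics=1, Civics=3, Statistics=3, Art=3, Biology=2, Chemistry=1, Latin=1, Geology=3. No two conflicting exams share a time slot.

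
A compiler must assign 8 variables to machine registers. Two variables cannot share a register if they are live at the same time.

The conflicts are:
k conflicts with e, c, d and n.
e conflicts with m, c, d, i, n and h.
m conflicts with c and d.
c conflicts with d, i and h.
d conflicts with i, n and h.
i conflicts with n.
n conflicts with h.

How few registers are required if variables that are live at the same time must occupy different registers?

k, e, d, n pairwise conflict, so at least 4 registers are needed.
4 registers suffice: register 1 → {e}; register 2 → {d}; register 3 → {c, n}; register 4 → {k, m, i, h}. Each listed conflict is separated.

4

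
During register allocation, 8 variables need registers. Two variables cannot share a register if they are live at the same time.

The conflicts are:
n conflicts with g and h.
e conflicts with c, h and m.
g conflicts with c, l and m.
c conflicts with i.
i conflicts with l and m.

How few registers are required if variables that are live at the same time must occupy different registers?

The cycle n-g-m-e-h-n has odd length 5, so it cannot be 2-colored; at least 3 registers are needed.
Using 3 registers: n=2, e=1, g=1, c=2, h=3, i=1, l=2, m=2. Every pair that conflicts lands in different registers.

3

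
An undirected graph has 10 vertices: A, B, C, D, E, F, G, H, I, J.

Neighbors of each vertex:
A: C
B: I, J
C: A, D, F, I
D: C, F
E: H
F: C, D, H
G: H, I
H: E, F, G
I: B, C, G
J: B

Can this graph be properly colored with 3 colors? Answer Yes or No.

The chromatic number is 3. C, D, F are mutually adjacent, so at least 3 colors are needed.
3 colors suffice: A=2, B=1, C=1, D=3, E=2, F=2, G=3, H=1, I=2, J=2.
That is already a proper 3-coloring.

Yes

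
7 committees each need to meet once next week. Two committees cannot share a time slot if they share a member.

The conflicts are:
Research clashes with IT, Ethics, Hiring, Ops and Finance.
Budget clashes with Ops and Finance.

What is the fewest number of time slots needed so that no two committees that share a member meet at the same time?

Research and Hiring conflict, so at least 2 time slots are needed.
2 time slots suffice: time slot 1 → {Research, Budget}; time slot 2 → {IT, Ethics, Hiring, Ops, Finance}. No two conflicting committees share a time slot.

2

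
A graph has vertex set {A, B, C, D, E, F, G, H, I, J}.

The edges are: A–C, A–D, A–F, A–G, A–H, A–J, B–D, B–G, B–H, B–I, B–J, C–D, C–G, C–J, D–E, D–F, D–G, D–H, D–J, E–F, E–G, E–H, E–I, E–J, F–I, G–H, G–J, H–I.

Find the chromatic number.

5

A, C, D, G, J form a clique, so at least 5 colors are needed.
5 colors suffice: color red → {D, I}; color blue → {F, G}; color green → {A, B, E}; color yellow → {H, J}; color purple → {C}. Every edge joins two different colors.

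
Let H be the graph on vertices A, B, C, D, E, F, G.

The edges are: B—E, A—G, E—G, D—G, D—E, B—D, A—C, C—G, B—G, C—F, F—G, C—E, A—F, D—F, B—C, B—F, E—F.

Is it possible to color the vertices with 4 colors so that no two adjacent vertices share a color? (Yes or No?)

No

B, C, E, F, G are pairwise adjacent (a clique of size 5), so at least 5 colors are needed.
So 4 colors are not enough.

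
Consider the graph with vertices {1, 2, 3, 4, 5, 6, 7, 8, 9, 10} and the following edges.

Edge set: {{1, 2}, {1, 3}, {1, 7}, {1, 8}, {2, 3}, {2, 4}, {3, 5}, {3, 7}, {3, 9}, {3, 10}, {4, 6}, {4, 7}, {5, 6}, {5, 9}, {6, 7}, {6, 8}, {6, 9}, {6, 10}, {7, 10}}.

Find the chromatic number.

6, 7, 10 are pairwise adjacent, so at least 3 colors are needed.
A valid assignment using 3 colors: 1=green, 2=blue, 3=red, 4=green, 5=blue, 6=red, 7=blue, 8=blue, 9=green, 10=green. Each edge has distinct colors on its endpoints.

3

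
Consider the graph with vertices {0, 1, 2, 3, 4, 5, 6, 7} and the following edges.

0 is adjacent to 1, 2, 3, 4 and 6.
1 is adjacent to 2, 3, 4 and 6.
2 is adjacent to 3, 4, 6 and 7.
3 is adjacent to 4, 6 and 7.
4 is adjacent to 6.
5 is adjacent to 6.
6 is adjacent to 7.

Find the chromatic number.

0, 1, 2, 3, 4, 6 are pairwise adjacent (a clique of size 6), so at least 6 colors are needed.
6 colors suffice: 0=orange, 1=purple, 2=blue, 3=green, 4=yellow, 5=blue, 6=red, 7=yellow. Each edge has distinct colors on its endpoints.

6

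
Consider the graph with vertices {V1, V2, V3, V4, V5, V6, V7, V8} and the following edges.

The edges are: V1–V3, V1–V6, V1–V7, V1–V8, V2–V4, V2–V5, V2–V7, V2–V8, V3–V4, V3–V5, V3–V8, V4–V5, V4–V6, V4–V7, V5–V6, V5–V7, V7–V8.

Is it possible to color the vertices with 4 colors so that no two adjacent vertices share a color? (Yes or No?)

Yes

The chromatic number is 4. V2, V4, V5, V7 are mutually adjacent (a clique of size 4), so at least 4 colors are needed.
4 colors suffice: V1=green, V2=yellow, V3=red, V4=green, V5=blue, V6=red, V7=red, V8=blue.
That is already a proper 4-coloring.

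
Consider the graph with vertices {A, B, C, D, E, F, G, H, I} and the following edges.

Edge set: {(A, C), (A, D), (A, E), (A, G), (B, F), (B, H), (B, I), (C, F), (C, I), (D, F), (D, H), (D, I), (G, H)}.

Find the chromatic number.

B and H are adjacent, so at least 2 colors are needed.
A valid assignment using 2 colors: A=2, B=1, C=1, D=1, E=1, F=2, G=1, H=2, I=2. Each edge has distinct colors on its endpoints.

2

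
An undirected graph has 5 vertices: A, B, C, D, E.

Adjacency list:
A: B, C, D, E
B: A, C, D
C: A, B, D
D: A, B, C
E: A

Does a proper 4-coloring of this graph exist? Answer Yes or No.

Yes

The chromatic number is 4. A, B, C, D are mutually adjacent (a clique of size 4), so at least 4 colors are needed.
4 colors suffice: color red → {A}; color blue → {C, E}; color green → {B}; color yellow → {D}.
That is already a proper 4-coloring.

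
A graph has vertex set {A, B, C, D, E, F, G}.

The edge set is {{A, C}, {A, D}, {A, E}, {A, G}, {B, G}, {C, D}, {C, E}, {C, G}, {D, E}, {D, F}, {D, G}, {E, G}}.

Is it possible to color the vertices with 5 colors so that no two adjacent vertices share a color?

Yes

The chromatic number is 5. A, C, D, E, G form a clique, so at least 5 colors are needed.
One proper 5-coloring: A=5, B=2, C=3, D=2, E=4, F=1, G=1.
That is already a proper 5-coloring.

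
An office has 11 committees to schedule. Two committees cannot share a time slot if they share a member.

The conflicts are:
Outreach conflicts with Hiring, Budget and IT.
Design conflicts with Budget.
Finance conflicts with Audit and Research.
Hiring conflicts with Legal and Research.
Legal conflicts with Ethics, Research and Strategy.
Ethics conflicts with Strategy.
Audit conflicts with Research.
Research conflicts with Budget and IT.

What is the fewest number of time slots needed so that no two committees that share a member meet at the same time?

3

Legal, Ethics, Strategy are mutually in conflict, so at least 3 time slots are needed.
3 time slots suffice: time slot 1 → {Outreach, Design, Research, Strategy}; time slot 2 → {Legal, Audit, Budget, IT}; time slot 3 → {Finance, Hiring, Ethics}. No two conflicting committees share a time slot.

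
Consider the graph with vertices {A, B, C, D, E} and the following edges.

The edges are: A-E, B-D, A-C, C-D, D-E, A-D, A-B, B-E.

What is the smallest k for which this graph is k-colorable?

A, B, D, E are pairwise adjacent (a clique of size 4), so at least 4 colors are needed.
One proper 4-coloring: A=2, B=3, C=3, D=1, E=4. No two adjacent vertices share a color.

4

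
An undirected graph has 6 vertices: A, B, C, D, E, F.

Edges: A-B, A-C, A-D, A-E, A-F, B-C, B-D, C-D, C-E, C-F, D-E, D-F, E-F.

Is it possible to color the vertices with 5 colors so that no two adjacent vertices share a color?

The chromatic number is 5. A, C, D, E, F are pairwise adjacent (a clique of size 5), so at least 5 colors are needed.
5 colors suffice: A=blue, B=yellow, C=green, D=red, E=purple, F=yellow.
That is already a proper 5-coloring.

Yes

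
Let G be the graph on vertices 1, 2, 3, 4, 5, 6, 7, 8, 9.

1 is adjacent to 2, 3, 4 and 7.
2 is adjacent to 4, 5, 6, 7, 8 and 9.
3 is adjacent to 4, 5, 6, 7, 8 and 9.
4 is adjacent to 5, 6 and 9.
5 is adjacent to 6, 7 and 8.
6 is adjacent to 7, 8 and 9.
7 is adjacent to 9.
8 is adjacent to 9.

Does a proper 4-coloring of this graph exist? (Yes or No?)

The chromatic number is 4. 2, 6, 8, 9 are mutually adjacent (a clique of size 4), so at least 4 colors are needed.
4 colors suffice: color red → {2, 3}; color blue → {1, 6}; color green → {5, 9}; color yellow → {4, 7, 8}.
That is already a proper 4-coloring.

Yes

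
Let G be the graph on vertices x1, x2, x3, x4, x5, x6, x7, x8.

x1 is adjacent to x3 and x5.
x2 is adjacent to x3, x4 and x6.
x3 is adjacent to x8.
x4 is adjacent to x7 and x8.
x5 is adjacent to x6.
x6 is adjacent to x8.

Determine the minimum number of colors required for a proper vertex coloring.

3

The cycle x1-x3-x8-x6-x5-x1 has odd length 5, so it cannot be 2-colored; at least 3 colors are needed.
3 colors suffice: x1=green, x2=blue, x3=red, x4=red, x5=blue, x6=red, x7=blue, x8=blue. No two adjacent vertices share a color.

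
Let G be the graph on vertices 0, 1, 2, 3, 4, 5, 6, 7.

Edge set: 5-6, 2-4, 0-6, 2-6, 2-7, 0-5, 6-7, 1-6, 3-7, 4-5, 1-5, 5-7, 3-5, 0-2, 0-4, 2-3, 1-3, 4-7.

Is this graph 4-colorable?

Yes

The chromatic number is 3. 2, 6, 7 form a triangle, so at least 3 colors are needed.
One proper 3-coloring: 0=c, 1=c, 2=a, 3=b, 4=b, 5=a, 6=b, 7=c.
Since 4 ≥ 3, a proper 4-coloring certainly exists.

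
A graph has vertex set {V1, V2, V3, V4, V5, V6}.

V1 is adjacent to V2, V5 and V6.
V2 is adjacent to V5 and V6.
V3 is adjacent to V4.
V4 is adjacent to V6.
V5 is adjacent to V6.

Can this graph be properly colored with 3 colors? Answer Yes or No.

V1, V2, V5, V6 are pairwise adjacent (a clique of size 4), so at least 4 colors are needed.
So 3 colors are not enough.

No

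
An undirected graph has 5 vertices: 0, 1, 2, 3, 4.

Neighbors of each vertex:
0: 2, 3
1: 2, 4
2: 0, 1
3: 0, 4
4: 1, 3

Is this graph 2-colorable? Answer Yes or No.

The cycle 2-0-3-4-1-2 has odd length 5, so it cannot be 2-colored; at least 3 colors are needed.
So 2 colors are not enough.

No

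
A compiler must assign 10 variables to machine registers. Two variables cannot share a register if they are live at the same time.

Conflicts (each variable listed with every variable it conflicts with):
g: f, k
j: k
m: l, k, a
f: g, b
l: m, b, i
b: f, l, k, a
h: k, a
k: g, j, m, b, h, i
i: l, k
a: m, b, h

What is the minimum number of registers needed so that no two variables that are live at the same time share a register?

2

k and i conflict, so at least 2 registers are needed.
2 registers suffice: register 1 → {f, l, k, a}; register 2 → {g, j, m, b, h, i}. Each listed conflict is separated.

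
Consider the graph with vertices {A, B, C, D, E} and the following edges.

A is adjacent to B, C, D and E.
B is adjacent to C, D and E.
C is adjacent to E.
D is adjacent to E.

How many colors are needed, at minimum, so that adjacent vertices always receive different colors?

4

A, B, D, E form a clique, so at least 4 colors are needed.
4 colors suffice: A=2, B=1, C=4, D=4, E=3. Each edge has distinct colors on its endpoints.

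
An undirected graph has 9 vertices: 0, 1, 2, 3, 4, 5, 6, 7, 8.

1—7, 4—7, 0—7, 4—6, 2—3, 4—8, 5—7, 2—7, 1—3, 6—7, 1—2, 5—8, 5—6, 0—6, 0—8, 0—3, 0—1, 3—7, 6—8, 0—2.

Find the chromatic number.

5

0, 1, 2, 3, 7 form a clique, so at least 5 colors are needed.
5 colors suffice: color a → {7, 8}; color b → {0, 4, 5}; color c → {2, 6}; color d → {1}; color e → {3}. No two adjacent vertices share a color.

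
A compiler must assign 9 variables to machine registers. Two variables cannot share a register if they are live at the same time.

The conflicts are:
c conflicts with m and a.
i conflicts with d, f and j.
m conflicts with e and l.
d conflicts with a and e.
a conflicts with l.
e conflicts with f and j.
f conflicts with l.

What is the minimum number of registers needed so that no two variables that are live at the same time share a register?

3

The cycle a-d-i-f-l-a has odd length 5, so it cannot be 2-colored; at least 3 registers are needed.
3 registers suffice: c=3, i=1, m=2, d=2, a=1, e=1, f=2, j=2, l=3. Every pair that conflicts lands in different registers.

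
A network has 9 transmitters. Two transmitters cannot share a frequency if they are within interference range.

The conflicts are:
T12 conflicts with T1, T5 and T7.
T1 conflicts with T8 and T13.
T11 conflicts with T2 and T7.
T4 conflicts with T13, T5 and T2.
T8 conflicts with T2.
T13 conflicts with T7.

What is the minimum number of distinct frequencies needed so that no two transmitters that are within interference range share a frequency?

3

The cycle T13-T1-T12-T5-T4-T13 has odd length 5, so it cannot be 2-colored; at least 3 frequencies are needed.
A valid assignment using 3 frequencies: T12=1, T1=2, T11=3, T4=2, T8=3, T13=1, T5=3, T2=1, T7=2. Each listed conflict is separated.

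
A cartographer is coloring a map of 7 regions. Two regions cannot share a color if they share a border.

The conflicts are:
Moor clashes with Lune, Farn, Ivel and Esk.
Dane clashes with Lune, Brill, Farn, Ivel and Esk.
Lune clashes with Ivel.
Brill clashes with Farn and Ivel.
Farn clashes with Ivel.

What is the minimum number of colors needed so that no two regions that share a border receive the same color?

4

Dane, Brill, Farn, Ivel all conflict with each other, so at least 4 colors are needed.
4 colors suffice: Moor=2, Dane=2, Lune=3, Brill=4, Farn=3, Ivel=1, Esk=1. No two conflicting regions share a color.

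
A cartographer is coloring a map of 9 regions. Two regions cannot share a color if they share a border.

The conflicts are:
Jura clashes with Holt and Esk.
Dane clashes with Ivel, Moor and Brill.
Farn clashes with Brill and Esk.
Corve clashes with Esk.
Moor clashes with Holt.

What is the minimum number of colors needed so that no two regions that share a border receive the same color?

The cycle Moor-Holt-Jura-Esk-Farn-Brill-Dane-Moor has odd length 7, so it cannot be 2-colored; at least 3 colors are needed.
A valid assignment using 3 colors: Jura=2, Dane=1, Farn=2, Ivel=2, Corve=2, Moor=2, Brill=3, Holt=1, Esk=1. Each listed conflict is separated.

3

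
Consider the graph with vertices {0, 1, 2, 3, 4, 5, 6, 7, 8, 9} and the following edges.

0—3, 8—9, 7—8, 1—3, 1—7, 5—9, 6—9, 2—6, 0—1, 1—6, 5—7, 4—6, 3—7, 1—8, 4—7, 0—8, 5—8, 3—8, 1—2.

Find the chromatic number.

4

0, 1, 3, 8 form a clique, so at least 4 colors are needed.
4 colors suffice: color a → {1, 4, 5}; color b → {6, 8}; color c → {0, 2, 7, 9}; color d → {3}. No two adjacent vertices share a color.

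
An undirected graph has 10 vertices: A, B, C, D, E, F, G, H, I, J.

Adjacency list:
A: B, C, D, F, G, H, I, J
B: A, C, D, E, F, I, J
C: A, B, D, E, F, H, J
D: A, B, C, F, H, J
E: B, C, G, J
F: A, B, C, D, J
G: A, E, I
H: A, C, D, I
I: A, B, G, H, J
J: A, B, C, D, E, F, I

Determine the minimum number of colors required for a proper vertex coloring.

6

A, B, C, D, F, J are mutually adjacent (a clique of size 6), so at least 6 colors are needed.
6 colors suffice: color 1 → {A, E}; color 2 → {C, I}; color 3 → {G, H, J}; color 4 → {B}; color 5 → {D}; color 6 → {F}. Every edge joins two different colors.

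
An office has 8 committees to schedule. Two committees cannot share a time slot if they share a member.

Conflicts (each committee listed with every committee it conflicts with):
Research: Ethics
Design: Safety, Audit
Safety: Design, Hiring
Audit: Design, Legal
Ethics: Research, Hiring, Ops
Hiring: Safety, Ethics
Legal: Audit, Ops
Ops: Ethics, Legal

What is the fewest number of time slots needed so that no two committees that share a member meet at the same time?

The cycle Audit-Legal-Ops-Ethics-Hiring-Safety-Design-Audit has odd length 7, so it cannot be 2-colored; at least 3 time slots are needed.
Using 3 time slots: Research=2, Design=2, Safety=1, Audit=1, Ethics=1, Hiring=2, Legal=3, Ops=2. Each listed conflict is separated.

3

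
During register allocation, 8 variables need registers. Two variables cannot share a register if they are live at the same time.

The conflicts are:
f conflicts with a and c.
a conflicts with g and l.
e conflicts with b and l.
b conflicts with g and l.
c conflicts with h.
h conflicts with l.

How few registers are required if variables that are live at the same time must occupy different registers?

3

e, b, l all conflict with each other, so at least 3 registers are needed.
Using 3 registers: f=3, a=2, e=3, b=2, c=1, g=1, h=2, l=1. No two conflicting variables share a register.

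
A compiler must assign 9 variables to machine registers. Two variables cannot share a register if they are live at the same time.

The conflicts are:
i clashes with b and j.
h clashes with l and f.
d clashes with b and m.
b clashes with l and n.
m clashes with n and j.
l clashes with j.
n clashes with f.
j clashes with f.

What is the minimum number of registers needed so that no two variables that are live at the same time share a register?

The cycle b-l-h-f-n-b has odd length 5, so it cannot be 2-colored; at least 3 registers are needed.
3 registers suffice: register 1 → {h, b, j}; register 2 → {i, m, l, f}; register 3 → {d, n}. No two conflicting variables share a register.

3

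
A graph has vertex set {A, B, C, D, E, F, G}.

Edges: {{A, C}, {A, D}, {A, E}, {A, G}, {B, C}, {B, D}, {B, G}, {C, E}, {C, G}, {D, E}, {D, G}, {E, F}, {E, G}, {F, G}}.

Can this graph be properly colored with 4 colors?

Yes

The chromatic number is 4. A, D, E, G are pairwise adjacent (a clique of size 4), so at least 4 colors are needed.
4 colors suffice: color 1 → {G}; color 2 → {B, E}; color 3 → {C, D, F}; color 4 → {A}.
That is already a proper 4-coloring.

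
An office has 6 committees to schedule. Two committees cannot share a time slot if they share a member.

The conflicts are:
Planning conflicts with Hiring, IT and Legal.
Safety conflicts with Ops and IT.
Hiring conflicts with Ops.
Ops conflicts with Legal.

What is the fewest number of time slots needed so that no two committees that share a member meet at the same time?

The cycle Legal-Ops-Safety-IT-Planning-Legal has odd length 5, so it cannot be 2-colored; at least 3 time slots are needed.
3 time slots suffice: time slot 1 → {Planning, Ops}; time slot 2 → {Safety, Hiring, Legal}; time slot 3 → {IT}. Each listed conflict is separated.

3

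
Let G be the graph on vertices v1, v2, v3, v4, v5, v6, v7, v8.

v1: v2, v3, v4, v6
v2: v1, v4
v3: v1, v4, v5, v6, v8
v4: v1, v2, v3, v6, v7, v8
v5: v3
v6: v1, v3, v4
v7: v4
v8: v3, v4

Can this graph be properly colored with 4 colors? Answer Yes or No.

Yes

The chromatic number is 4. v1, v3, v4, v6 are pairwise adjacent (a clique of size 4), so at least 4 colors are needed.
A valid assignment using 4 colors: v1=green, v2=blue, v3=blue, v4=red, v5=red, v6=yellow, v7=blue, v8=green.
That is already a proper 4-coloring.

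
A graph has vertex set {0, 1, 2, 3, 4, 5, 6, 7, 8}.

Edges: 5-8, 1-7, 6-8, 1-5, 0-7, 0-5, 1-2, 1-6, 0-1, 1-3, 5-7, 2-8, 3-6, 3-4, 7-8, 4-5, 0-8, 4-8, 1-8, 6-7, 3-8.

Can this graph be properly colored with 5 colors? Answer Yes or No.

The chromatic number is 5. 0, 1, 5, 7, 8 are pairwise adjacent (a clique of size 5), so at least 5 colors are needed.
One proper 5-coloring: 0=purple, 1=blue, 2=green, 3=yellow, 4=blue, 5=green, 6=green, 7=yellow, 8=red.
That is already a proper 5-coloring.

Yes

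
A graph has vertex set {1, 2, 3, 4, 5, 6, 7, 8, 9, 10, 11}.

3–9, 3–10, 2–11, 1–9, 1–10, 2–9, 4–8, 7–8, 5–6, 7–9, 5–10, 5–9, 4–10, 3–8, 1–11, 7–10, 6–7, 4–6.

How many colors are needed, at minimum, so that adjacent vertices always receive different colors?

2

3 and 8 are adjacent, so at least 2 colors are needed.
A valid assignment using 2 colors: 1=b, 2=b, 3=b, 4=b, 5=b, 6=a, 7=b, 8=a, 9=a, 10=a, 11=a. No two adjacent vertices share a color.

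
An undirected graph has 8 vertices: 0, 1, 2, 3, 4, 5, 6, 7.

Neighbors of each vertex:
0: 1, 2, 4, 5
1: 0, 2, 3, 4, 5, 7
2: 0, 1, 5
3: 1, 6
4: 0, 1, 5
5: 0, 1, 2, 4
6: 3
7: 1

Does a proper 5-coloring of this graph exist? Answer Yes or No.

Yes

The chromatic number is 4. 0, 1, 2, 5 are pairwise adjacent (a clique of size 4), so at least 4 colors are needed.
4 colors suffice: color a → {1, 6}; color b → {3, 5, 7}; color c → {0}; color d → {2, 4}.
Since 5 ≥ 4, a proper 5-coloring certainly exists.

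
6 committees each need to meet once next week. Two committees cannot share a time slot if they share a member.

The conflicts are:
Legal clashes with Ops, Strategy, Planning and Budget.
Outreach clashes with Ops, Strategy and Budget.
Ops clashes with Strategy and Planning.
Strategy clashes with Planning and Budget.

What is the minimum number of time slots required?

4

Legal, Ops, Strategy, Planning are mutually in conflict, so at least 4 time slots are needed.
4 time slots suffice: Legal=2, Outreach=2, Ops=3, Strategy=1, Planning=4, Budget=3. Each listed conflict is separated.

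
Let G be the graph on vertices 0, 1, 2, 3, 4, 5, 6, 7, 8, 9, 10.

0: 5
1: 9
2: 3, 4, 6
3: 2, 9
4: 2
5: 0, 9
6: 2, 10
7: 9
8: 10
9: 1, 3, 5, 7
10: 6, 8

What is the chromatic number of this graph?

2

2 and 3 are adjacent, so at least 2 colors are needed.
2 colors suffice: color red → {0, 2, 9, 10}; color blue → {1, 3, 4, 5, 6, 7, 8}. Each edge has distinct colors on its endpoints.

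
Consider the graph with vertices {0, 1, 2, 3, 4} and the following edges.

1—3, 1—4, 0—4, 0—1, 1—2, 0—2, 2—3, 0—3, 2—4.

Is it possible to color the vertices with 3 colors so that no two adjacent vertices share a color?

No

0, 1, 2, 4 are mutually adjacent (a clique of size 4), so at least 4 colors are needed.
So 3 colors are not enough.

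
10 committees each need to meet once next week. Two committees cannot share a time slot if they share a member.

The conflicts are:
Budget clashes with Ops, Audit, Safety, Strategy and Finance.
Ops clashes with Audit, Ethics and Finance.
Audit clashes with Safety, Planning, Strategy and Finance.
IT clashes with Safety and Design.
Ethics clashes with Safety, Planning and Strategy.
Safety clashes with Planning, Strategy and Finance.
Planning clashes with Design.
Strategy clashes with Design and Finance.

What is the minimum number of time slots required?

5

Budget, Audit, Safety, Strategy, Finance pairwise conflict, so at least 5 time slots are needed.
5 time slots suffice: time slot 1 → {Ops, Safety, Design}; time slot 2 → {Audit, IT, Ethics}; time slot 3 → {Planning, Strategy}; time slot 4 → {Budget}; time slot 5 → {Finance}. Every pair that conflicts lands in different time slots.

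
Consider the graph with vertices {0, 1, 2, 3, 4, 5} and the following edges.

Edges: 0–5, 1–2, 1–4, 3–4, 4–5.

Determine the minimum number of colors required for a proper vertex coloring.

2

3 and 4 are adjacent, so at least 2 colors are needed.
2 colors suffice: color a → {0, 2, 4}; color b → {1, 3, 5}. No two adjacent vertices share a color.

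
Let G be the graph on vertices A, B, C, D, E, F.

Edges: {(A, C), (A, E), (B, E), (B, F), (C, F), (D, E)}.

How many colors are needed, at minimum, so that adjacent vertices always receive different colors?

3

The cycle E-B-F-C-A-E has odd length 5, so it cannot be 2-colored; at least 3 colors are needed.
3 colors suffice: A=blue, B=blue, C=green, D=blue, E=red, F=red. Each edge has distinct colors on its endpoints.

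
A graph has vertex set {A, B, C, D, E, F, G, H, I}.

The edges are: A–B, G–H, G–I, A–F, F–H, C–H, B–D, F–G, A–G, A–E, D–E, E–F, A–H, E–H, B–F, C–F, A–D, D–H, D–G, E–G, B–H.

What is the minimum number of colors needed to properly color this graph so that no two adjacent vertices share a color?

5

A, D, E, G, H are pairwise adjacent (a clique of size 5), so at least 5 colors are needed.
5 colors suffice: color 1 → {H, I}; color 2 → {A, C}; color 3 → {D, F}; color 4 → {B, G}; color 5 → {E}. Every edge joins two different colors.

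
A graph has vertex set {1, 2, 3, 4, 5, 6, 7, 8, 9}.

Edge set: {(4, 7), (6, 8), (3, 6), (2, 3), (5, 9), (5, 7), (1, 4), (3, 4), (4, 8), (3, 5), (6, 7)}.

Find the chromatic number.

2

5 and 7 are adjacent, so at least 2 colors are needed.
One proper 2-coloring: 1=b, 2=a, 3=b, 4=a, 5=a, 6=a, 7=b, 8=b, 9=b. Each edge has distinct colors on its endpoints.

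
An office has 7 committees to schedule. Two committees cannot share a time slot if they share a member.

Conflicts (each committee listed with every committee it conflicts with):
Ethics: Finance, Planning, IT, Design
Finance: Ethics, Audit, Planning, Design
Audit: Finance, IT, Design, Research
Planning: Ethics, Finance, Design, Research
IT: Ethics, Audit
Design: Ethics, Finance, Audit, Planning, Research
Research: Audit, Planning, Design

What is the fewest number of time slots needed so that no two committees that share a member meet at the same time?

4

Ethics, Finance, Planning, Design pairwise conflict, so at least 4 time slots are needed.
4 time slots suffice: Ethics=2, Finance=3, Audit=2, Planning=4, IT=1, Design=1, Research=3. Each listed conflict is separated.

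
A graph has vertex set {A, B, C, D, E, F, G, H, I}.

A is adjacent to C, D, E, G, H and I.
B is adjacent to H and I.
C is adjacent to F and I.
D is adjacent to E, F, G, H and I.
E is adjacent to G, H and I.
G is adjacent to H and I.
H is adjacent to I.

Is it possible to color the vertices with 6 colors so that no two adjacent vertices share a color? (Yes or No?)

Yes

The chromatic number is 6. A, D, E, G, H, I are pairwise adjacent (a clique of size 6), so at least 6 colors are needed.
6 colors suffice: color 1 → {F, I}; color 2 → {C, H}; color 3 → {B, D}; color 4 → {A}; color 5 → {E}; color 6 → {G}.
That is already a proper 6-coloring.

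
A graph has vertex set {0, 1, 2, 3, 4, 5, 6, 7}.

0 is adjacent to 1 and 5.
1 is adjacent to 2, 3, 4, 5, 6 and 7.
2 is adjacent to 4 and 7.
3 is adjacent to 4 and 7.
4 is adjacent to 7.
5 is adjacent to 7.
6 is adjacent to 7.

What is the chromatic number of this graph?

4

1, 3, 4, 7 are pairwise adjacent (a clique of size 4), so at least 4 colors are needed.
4 colors suffice: color a → {1}; color b → {0, 7}; color c → {4, 5, 6}; color d → {2, 3}. No two adjacent vertices share a color.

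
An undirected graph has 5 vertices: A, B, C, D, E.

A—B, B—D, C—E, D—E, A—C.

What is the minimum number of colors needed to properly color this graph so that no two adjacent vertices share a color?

The cycle A-C-E-D-B-A has odd length 5, so it cannot be 2-colored; at least 3 colors are needed.
A valid assignment using 3 colors: A=3, B=1, C=2, D=2, E=1. No two adjacent vertices share a color.

3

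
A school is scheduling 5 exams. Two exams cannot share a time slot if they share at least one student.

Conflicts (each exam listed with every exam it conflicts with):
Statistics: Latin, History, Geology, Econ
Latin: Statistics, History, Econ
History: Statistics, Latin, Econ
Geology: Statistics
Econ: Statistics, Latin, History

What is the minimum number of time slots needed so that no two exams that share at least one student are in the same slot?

Statistics, Latin, History, Econ all conflict with each other, so at least 4 time slots are needed.
A valid assignment using 4 time slots: Statistics=1, Latin=4, History=2, Geology=2, Econ=3. Each listed conflict is separated.

4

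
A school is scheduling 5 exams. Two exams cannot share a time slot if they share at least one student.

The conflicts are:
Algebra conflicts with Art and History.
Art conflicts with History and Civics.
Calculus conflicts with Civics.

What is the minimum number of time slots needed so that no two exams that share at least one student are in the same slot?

3

Algebra, Art, History are mutually in conflict, so at least 3 time slots are needed.
3 time slots suffice: time slot 1 → {Art, Calculus}; time slot 2 → {History, Civics}; time slot 3 → {Algebra}. No two conflicting exams share a time slot.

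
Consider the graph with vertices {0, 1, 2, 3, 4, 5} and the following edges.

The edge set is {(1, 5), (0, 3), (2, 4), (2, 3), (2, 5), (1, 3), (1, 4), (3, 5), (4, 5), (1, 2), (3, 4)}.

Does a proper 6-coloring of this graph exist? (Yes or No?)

The chromatic number is 5. 1, 2, 3, 4, 5 are mutually adjacent (a clique of size 5), so at least 5 colors are needed.
5 colors suffice: 0=blue, 1=green, 2=yellow, 3=red, 4=purple, 5=blue.
Since 6 ≥ 5, a proper 6-coloring certainly exists.

Yes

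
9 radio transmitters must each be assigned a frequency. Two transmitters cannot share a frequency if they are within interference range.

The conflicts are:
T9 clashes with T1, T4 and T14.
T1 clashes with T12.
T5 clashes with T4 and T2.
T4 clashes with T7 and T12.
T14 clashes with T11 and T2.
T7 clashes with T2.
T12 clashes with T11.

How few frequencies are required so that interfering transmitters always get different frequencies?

3

The cycle T9-T14-T11-T12-T1-T9 has odd length 5, so it cannot be 2-colored; at least 3 frequencies are needed.
3 frequencies suffice: frequency 1 → {T1, T4, T11, T2}; frequency 2 → {T9, T5, T7, T12}; frequency 3 → {T14}. Every pair that conflicts lands in different frequencies.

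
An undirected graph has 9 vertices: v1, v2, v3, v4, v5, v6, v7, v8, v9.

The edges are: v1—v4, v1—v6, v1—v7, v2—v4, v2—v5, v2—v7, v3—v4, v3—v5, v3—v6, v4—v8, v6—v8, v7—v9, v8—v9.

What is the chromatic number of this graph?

3

The cycle v7-v9-v8-v4-v1-v7 has odd length 5, so it cannot be 2-colored; at least 3 colors are needed.
A valid assignment using 3 colors: v1=2, v2=2, v3=2, v4=1, v5=1, v6=1, v7=1, v8=2, v9=3. Each edge has distinct colors on its endpoints.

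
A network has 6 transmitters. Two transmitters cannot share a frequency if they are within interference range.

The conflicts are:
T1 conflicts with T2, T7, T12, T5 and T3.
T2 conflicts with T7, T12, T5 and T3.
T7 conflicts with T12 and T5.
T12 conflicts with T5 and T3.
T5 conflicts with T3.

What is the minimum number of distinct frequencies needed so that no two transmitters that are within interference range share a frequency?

5

T1, T2, T12, T5, T3 are mutually in conflict, so at least 5 frequencies are needed.
Using 5 frequencies: T1=3, T2=4, T7=5, T12=1, T5=2, T3=5. Each listed conflict is separated.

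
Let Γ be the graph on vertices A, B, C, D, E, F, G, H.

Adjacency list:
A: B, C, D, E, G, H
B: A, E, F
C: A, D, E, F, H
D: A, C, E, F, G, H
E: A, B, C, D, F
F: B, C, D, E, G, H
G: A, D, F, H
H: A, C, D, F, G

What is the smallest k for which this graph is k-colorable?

4

A, D, G, H are mutually adjacent (a clique of size 4), so at least 4 colors are needed.
4 colors suffice: A=2, B=1, C=4, D=1, E=3, F=2, G=4, H=3. Each edge has distinct colors on its endpoints.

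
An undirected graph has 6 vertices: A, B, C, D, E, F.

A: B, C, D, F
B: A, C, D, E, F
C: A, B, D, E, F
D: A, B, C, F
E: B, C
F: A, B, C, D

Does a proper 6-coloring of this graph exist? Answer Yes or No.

Yes

The chromatic number is 5. A, B, C, D, F are pairwise adjacent (a clique of size 5), so at least 5 colors are needed.
5 colors suffice: color 1 → {B}; color 2 → {C}; color 3 → {D, E}; color 4 → {A}; color 5 → {F}.
Since 6 ≥ 5, a proper 6-coloring certainly exists.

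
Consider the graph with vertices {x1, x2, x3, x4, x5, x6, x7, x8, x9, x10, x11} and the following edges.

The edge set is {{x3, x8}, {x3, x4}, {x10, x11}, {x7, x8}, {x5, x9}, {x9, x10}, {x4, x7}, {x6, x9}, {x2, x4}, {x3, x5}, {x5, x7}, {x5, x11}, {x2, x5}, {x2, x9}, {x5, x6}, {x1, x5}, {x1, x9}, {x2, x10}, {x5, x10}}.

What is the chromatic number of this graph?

4

x2, x5, x9, x10 form a clique, so at least 4 colors are needed.
A valid assignment using 4 colors: x1=3, x2=4, x3=2, x4=1, x5=1, x6=3, x7=2, x8=1, x9=2, x10=3, x11=2. Each edge has distinct colors on its endpoints.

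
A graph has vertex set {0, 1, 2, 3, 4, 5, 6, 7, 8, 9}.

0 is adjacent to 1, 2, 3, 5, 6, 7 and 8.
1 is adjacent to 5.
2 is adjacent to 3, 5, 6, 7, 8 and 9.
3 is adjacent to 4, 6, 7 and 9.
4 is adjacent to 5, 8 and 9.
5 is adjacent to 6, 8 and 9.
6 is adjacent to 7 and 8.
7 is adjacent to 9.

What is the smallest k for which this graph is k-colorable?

0, 2, 3, 6, 7 are pairwise adjacent (a clique of size 5), so at least 5 colors are needed.
One proper 5-coloring: 0=a, 1=b, 2=b, 3=c, 4=b, 5=c, 6=d, 7=e, 8=e, 9=a. Every edge joins two different colors.

5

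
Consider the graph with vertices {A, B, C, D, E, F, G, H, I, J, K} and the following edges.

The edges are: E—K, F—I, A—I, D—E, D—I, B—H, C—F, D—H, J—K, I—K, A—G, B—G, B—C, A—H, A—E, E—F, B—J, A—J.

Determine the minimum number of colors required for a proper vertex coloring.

2

A and J are adjacent, so at least 2 colors are needed.
2 colors suffice: color 1 → {A, B, D, F, K}; color 2 → {C, E, G, H, I, J}. Every edge joins two different colors.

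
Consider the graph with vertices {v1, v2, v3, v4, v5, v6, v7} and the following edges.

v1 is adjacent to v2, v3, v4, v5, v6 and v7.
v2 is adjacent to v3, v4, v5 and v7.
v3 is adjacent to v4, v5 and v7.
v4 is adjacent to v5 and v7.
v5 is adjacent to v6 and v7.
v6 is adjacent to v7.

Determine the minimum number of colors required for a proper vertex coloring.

v1, v2, v3, v4, v5, v7 form a clique, so at least 6 colors are needed.
A valid assignment using 6 colors: v1=1, v2=5, v3=4, v4=6, v5=2, v6=4, v7=3. Every edge joins two different colors.

6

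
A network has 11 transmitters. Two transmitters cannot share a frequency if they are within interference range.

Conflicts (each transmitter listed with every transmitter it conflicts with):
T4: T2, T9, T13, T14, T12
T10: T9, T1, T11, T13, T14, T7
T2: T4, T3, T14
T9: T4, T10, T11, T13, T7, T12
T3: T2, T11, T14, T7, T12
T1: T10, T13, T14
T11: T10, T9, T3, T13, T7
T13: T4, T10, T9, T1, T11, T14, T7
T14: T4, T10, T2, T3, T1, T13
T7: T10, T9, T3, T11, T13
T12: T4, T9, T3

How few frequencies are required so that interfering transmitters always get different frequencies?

T10, T9, T11, T13, T7 pairwise conflict, so at least 5 frequencies are needed.
5 frequencies suffice: frequency 1 → {T3, T13}; frequency 2 → {T9, T14}; frequency 3 → {T4, T10}; frequency 4 → {T2, T1, T11, T12}; frequency 5 → {T7}. Each listed conflict is separated.

5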